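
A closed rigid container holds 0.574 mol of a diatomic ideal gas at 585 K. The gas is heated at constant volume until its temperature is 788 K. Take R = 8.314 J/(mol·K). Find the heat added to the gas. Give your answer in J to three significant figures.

Constant volume ⇒ W = 0, so Q = ΔU = nCᵥΔT with Cᵥ = 5R/2 = 20.79 J/(mol·K).
ΔU = (0.574)(20.79)(788 − 585) = 2422 J.

Q ≈ 2420 J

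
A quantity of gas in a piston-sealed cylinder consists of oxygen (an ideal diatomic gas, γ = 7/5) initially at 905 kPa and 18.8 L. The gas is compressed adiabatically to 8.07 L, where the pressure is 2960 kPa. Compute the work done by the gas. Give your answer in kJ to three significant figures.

Adiabatic: W = (P₁V₁ − P₂V₂)/(γ − 1) with γ = 7/5.
P₁V₁ = 17014 J, P₂V₂ = 23887 J.
W = (17014 − 23887) / 0.4 = -17183 J.

W ≈ -17.2 kJ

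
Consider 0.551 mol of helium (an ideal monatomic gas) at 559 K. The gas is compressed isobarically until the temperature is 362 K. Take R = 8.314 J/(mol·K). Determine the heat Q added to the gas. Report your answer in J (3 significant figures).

Q ≈ -2260 J

Isobaric: W = nRΔT = (0.551)(8.314)(-197) = -902.5 J.
ΔU = nCᵥΔT with Cᵥ = 3R/2: ΔU = (0.551)(12.47)(-197) = -1354 J.
Q = ΔU + W = -1354 − 902.5 = -2256 J.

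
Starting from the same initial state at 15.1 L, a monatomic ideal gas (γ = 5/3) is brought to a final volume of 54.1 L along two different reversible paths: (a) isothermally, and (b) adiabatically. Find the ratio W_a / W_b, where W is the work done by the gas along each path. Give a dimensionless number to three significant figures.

Path (a) isothermal: W = P₁V₁ ln(V₂/V₁) → W_a/(P₁V₁) = 1.276.
Path (b) adiabatic: W = P₁V₁(1 − (V₁/V₂)^(γ−1))/(γ−1) → W_b/(P₁V₁) = 0.8594.
W_a / W_b = 1.276 / 0.8594 = 1.485.

W_a / W_b ≈ 1.48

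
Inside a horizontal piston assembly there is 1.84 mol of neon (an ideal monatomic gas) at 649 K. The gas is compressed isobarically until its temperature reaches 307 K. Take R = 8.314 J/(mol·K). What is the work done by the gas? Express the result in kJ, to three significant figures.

Isobaric: W = P ΔV = nR ΔT.
W = (1.84)(8.314)(307 − 649) = -5232 J.

W ≈ -5.23 kJ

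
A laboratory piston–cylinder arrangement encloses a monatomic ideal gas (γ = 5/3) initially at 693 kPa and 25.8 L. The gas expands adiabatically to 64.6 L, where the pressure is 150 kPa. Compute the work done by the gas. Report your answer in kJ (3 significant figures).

Adiabatic: W = (P₁V₁ − P₂V₂)/(γ − 1) with γ = 5/3.
P₁V₁ = 17879 J, P₂V₂ = 9690 J.
W = (17879 − 9690) / 0.6667 = 12284 J.

W ≈ 12.3 kJ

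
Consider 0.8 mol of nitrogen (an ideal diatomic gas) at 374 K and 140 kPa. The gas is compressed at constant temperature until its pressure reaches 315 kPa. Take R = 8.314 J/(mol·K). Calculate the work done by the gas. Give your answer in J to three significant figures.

Isothermal process: W = nRT ln(V₂/V₁) = nRT ln(P₁/P₂).
W = (0.8)(8.314)(374) × ln(140/315)
  = 2488 × ln(0.4444) = 2488 × -0.8109
W_by_gas = -2017 J.

W ≈ -2020 J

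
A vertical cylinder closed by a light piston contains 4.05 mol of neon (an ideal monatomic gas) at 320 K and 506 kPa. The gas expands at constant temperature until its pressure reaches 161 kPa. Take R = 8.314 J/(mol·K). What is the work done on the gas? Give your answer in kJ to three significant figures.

Isothermal process: W = nRT ln(V₂/V₁) = nRT ln(P₁/P₂).
W = (4.05)(8.314)(320) × ln(506/161)
  = 10775 × ln(3.143) = 10775 × 1.145
W_by_gas = 12339 J; work on gas = −W_by = -12339 J.

W ≈ -12.3 kJ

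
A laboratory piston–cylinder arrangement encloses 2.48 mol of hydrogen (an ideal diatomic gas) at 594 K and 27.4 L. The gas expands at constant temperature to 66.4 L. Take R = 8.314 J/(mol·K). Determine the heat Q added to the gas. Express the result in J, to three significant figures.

Isothermal ⇒ ΔU = 0, so Q = W = nRT ln(V₂/V₁).
Q = (2.48)(8.314)(594) ln(66.4/27.4) = 12248 × 0.8852 = 10841 J.

Q ≈ 10800 J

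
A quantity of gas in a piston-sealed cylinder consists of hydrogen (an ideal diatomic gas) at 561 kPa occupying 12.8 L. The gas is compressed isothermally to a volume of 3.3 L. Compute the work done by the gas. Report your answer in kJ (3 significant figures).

W ≈ -9.73 kJ

Isothermal: W = nRT ln(V₂/V₁) = P₁V₁ ln(V₂/V₁).
P₁V₁ = (561 kPa)(12.8 L) = 7181 J.
W = 7181 × ln(3.3/12.8) = 7181 × -1.356
W_by_gas = -9734 J.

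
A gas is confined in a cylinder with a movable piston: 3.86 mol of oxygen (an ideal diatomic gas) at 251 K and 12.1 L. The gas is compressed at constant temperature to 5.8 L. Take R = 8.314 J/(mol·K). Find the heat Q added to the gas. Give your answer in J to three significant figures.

Q ≈ -5920 J

Isothermal ⇒ ΔU = 0, so Q = W = nRT ln(V₂/V₁).
Q = (3.86)(8.314)(251) ln(5.8/12.1) = 8055 × -0.7353 = -5923 J.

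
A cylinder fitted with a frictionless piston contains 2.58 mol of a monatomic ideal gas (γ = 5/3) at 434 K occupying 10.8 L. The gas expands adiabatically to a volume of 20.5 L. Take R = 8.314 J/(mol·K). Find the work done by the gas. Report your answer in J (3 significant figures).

Adiabatic: TV^(γ−1) = const with γ = 5/3.
T₂ = T₁ (V₁/V₂)^(γ−1) = 434 × (10.8/20.5)^0.667 = 434 × 0.6523 = 283.1 K.
W_by = nCᵥ(T₁ − T₂) = (2.58)(12.47)(434 − 283.1) = 4855 J.

W ≈ 4860 J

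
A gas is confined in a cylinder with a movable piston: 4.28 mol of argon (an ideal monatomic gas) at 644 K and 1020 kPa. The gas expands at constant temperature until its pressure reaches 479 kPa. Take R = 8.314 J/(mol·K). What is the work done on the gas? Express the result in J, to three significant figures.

Isothermal process: W = nRT ln(V₂/V₁) = nRT ln(P₁/P₂).
W = (4.28)(8.314)(644) × ln(1020/479)
  = 22916 × ln(2.129) = 22916 × 0.7559
W_by_gas = 17321 J; work on gas = −W_by = -17321 J.

W ≈ -17300 J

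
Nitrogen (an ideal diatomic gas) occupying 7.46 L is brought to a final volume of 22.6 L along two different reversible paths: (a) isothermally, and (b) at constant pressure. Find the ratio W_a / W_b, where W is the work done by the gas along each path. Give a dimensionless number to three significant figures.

W_a / W_b ≈ 0.546

Path (a) isothermal: W = P₁V₁ ln(V₂/V₁) → W_a/(P₁V₁) = 1.108.
Path (b) isobaric: W = P₁(V₂ − V₁) → W_b/(P₁V₁) = 2.029.
W_a / W_b = 1.108 / 2.029 = 0.5461.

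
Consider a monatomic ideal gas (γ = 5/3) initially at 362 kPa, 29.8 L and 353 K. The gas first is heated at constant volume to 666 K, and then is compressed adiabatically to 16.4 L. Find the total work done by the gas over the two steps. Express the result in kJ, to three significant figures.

Step 1 (isochoric): W = 0 (constant volume).
After step 1: P = 683 kPa (V unchanged).
Step 2 (adiabatic): W = (P₁V₁ − P₂V₂)/(γ−1) = (20353 − 30307)/0.667 = -14931 J.
W_total = 0 − 14931 = -14931 J.

W_total ≈ -14.9 kJ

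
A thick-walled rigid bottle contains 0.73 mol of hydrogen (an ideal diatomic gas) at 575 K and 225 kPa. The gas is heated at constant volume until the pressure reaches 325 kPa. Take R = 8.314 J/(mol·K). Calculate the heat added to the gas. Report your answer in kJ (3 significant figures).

Constant volume ⇒ W = 0, so Q = ΔU = nCᵥΔT with Cᵥ = 5R/2 = 20.79 J/(mol·K).
At constant V, T₂/T₁ = P₂/P₁ ⇒ ΔT = T₁(P₂/P₁ − 1) = 575·(325/225 − 1) = 255.6 K.
ΔU = (0.73)(20.79)(255.6) = 3878 J.

Q ≈ 3.88 kJ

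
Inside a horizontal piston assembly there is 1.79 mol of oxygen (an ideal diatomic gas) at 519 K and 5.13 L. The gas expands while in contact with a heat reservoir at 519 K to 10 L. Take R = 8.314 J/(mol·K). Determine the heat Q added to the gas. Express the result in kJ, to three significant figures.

Q ≈ 5.16 kJ

Isothermal ⇒ ΔU = 0, so Q = W = nRT ln(V₂/V₁).
Q = (1.79)(8.314)(519) ln(10/5.13) = 7724 × 0.6675 = 5155 J.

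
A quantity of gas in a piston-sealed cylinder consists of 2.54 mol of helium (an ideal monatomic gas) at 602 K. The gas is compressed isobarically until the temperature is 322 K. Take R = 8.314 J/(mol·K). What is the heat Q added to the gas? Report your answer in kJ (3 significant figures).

Isobaric: W = nRΔT = (2.54)(8.314)(-280) = -5913 J.
ΔU = nCᵥΔT with Cᵥ = 3R/2: ΔU = (2.54)(12.47)(-280) = -8869 J.
Q = ΔU + W = -8869 − 5913 = -14782 J.

Q ≈ -14.8 kJ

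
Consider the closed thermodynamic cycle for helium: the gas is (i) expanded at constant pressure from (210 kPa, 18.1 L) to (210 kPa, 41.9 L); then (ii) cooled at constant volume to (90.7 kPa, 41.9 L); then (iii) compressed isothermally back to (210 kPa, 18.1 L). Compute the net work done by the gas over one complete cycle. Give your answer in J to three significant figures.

W_net ≈ 1810 J

Leg (i): W = PΔV = (210)(41.9 − 18.1) = 4998 J.
Leg (ii): W = 0.
Leg (iii): W = PᵢVᵢ ln(V_f/Vᵢ) = (3800) ln(18.1/41.9) = -3190 J.
W_net = 4998 − 3190 = 1808 J.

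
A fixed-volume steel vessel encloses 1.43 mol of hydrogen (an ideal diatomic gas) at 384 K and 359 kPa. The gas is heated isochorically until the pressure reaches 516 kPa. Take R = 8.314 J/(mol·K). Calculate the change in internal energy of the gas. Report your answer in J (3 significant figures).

Constant volume ⇒ W = 0, so Q = ΔU = nCᵥΔT with Cᵥ = 5R/2 = 20.79 J/(mol·K).
At constant V, T₂/T₁ = P₂/P₁ ⇒ ΔT = T₁(P₂/P₁ − 1) = 384·(516/359 − 1) = 167.9 K.
ΔU = (1.43)(20.79)(167.9) = 4991 J.

ΔU ≈ 4990 J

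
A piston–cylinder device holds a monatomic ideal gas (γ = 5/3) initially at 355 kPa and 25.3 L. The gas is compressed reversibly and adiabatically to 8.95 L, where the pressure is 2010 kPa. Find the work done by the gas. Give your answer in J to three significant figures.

Adiabatic: W = (P₁V₁ − P₂V₂)/(γ − 1) with γ = 5/3.
P₁V₁ = 8982 J, P₂V₂ = 17990 J.
W = (8982 − 17990) / 0.6667 = -13512 J.

W ≈ -13500 J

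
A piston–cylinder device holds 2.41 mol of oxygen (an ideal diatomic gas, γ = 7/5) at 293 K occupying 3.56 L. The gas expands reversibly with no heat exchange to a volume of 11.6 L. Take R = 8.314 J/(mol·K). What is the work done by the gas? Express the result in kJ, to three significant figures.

Adiabatic: TV^(γ−1) = const with γ = 7/5.
T₂ = T₁ (V₁/V₂)^(γ−1) = 293 × (3.56/11.6)^0.4 = 293 × 0.6234 = 182.7 K.
W_by = nCᵥ(T₁ − T₂) = (2.41)(20.79)(293 − 182.7) = 5527 J.

W ≈ 5.53 kJ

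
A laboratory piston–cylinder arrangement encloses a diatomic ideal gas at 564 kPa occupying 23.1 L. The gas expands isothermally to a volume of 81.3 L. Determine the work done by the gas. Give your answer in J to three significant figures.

Isothermal: W = nRT ln(V₂/V₁) = P₁V₁ ln(V₂/V₁).
P₁V₁ = (564 kPa)(23.1 L) = 13028 J.
W = 13028 × ln(81.3/23.1) = 13028 × 1.258
W_by_gas = 16394 J.

W ≈ 16400 J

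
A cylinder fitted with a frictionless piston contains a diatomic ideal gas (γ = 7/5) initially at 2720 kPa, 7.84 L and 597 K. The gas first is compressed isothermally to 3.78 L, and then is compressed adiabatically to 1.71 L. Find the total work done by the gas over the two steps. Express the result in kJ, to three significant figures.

Step 1 (isothermal): W = P₁V₁ ln(V₂/V₁) = (21325) ln(3.78/7.84) = -15557 J.
After step 1: P = 5641 kPa, V = 3.78 L, T = 597 K.
Step 2 (adiabatic): W = (P₁V₁ − P₂V₂)/(γ−1) = (21325 − 29288)/0.4 = -19907 J.
W_total = -15557 − 19907 = -35464 J.

W_total ≈ -35.5 kJ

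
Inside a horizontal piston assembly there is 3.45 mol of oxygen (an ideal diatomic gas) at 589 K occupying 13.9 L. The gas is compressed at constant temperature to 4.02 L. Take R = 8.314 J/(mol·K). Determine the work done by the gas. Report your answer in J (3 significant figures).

W ≈ -21000 J

Isothermal: W = nRT ln(V₂/V₁).
W = (3.45)(8.314)(589) × ln(4.02/13.9)
  = 16894 × -1.241
W_by_gas = -20959 J.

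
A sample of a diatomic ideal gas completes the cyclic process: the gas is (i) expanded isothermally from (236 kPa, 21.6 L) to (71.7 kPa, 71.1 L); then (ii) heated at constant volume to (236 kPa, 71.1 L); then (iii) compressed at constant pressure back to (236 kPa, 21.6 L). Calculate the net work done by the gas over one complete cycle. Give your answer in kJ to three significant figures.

Leg (i): W = PᵢVᵢ ln(V_f/Vᵢ) = (5098) ln(71.1/21.6) = 6073 J.
Leg (ii): W = 0.
Leg (iii): W = PΔV = (236)(21.6 − 71.1) = -11682 J.
W_net = 6073 − 11682 = -5609 J.

W_net ≈ -5.61 kJ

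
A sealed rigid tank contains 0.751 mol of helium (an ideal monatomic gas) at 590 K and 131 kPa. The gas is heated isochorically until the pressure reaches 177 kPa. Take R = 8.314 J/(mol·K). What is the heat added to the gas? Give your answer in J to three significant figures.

Constant volume ⇒ W = 0, so Q = ΔU = nCᵥΔT with Cᵥ = 3R/2 = 12.47 J/(mol·K).
At constant V, T₂/T₁ = P₂/P₁ ⇒ ΔT = T₁(P₂/P₁ − 1) = 590·(177/131 − 1) = 207.2 K.
ΔU = (0.751)(12.47)(207.2) = 1940 J.

Q ≈ 1940 J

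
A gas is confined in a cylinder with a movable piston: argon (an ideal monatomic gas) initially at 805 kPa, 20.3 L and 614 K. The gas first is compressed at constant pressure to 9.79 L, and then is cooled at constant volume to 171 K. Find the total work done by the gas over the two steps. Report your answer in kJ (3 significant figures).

W_total ≈ -8.46 kJ

Step 1 (isobaric): W = PΔV = (805 kPa)(9.79 − 20.3 L) = -8461 J.
Step 2 (isochoric): W = 0 (constant volume).
W_total = -8461 + 0 = -8461 J.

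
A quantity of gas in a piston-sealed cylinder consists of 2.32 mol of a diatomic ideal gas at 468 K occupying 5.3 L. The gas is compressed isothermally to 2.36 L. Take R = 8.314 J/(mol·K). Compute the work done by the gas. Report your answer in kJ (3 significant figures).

W ≈ -7.30 kJ

Isothermal: W = nRT ln(V₂/V₁).
W = (2.32)(8.314)(468) × ln(2.36/5.3)
  = 9027 × -0.809
W_by_gas = -7303 J.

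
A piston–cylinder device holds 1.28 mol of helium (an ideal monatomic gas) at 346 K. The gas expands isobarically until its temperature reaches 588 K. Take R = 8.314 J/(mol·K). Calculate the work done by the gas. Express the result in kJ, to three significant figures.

W ≈ 2.58 kJ

Isobaric: W = P ΔV = nR ΔT.
W = (1.28)(8.314)(588 − 346) = 2575 J.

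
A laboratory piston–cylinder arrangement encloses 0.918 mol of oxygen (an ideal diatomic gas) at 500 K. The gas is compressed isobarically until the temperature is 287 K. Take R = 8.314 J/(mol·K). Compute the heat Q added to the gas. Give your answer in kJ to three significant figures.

Isobaric: W = nRΔT = (0.918)(8.314)(-213) = -1626 J.
ΔU = nCᵥΔT with Cᵥ = 5R/2: ΔU = (0.918)(20.79)(-213) = -4064 J.
Q = ΔU + W = -4064 − 1626 = -5690 J.

Q ≈ -5.69 kJ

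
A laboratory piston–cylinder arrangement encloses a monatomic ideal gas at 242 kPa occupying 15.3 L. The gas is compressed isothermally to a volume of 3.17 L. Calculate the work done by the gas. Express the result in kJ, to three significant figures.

W ≈ -5.83 kJ

Isothermal: W = nRT ln(V₂/V₁) = P₁V₁ ln(V₂/V₁).
P₁V₁ = (242 kPa)(15.3 L) = 3703 J.
W = 3703 × ln(3.17/15.3) = 3703 × -1.574
W_by_gas = -5828 J.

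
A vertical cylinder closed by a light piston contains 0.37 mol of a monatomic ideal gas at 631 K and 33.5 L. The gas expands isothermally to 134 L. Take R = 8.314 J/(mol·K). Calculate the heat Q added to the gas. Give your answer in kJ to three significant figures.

Q ≈ 2.69 kJ

Isothermal ⇒ ΔU = 0, so Q = W = nRT ln(V₂/V₁).
Q = (0.37)(8.314)(631) ln(134/33.5) = 1941 × 1.386 = 2691 J.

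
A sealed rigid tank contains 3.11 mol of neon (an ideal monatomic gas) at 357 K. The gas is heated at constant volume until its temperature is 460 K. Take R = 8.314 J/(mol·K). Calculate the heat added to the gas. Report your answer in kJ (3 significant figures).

Q ≈ 3.99 kJ

Constant volume ⇒ W = 0, so Q = ΔU = nCᵥΔT with Cᵥ = 3R/2 = 12.47 J/(mol·K).
ΔU = (3.11)(12.47)(460 − 357) = 3995 J.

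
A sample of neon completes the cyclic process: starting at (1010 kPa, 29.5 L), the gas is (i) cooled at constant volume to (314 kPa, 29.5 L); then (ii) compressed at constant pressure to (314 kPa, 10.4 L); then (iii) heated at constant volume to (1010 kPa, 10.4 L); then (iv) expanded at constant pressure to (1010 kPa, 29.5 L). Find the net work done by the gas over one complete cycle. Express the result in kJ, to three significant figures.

W_net ≈ 13.3 kJ

Constant-volume legs do no work.
W(ii) = (314)(10.4 − 29.5) = -5997 J; W(iv) = (1010)(29.5 − 10.4) = 19291 J.
W_net = -5997 + 19291 = 13294 J (the clockwise enclosed area).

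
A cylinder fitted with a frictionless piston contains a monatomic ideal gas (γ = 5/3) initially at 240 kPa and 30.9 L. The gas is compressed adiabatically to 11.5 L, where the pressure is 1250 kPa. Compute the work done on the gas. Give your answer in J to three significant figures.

W ≈ 10400 J

Adiabatic: W = (P₁V₁ − P₂V₂)/(γ − 1) with γ = 5/3.
P₁V₁ = 7416 J, P₂V₂ = 14375 J.
W = (7416 − 14375) / 0.6667 = -10438 J.
Work on gas = −W_by = 10438 J.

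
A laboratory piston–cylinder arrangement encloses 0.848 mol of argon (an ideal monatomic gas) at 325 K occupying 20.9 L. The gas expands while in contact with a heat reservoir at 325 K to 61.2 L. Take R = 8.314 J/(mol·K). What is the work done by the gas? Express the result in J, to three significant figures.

W ≈ 2460 J

Isothermal: W = nRT ln(V₂/V₁).
W = (0.848)(8.314)(325) × ln(61.2/20.9)
  = 2291 × 1.074
W_by_gas = 2462 J.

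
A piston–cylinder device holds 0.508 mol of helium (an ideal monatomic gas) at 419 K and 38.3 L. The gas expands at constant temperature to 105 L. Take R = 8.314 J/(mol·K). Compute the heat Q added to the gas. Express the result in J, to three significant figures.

Isothermal ⇒ ΔU = 0, so Q = W = nRT ln(V₂/V₁).
Q = (0.508)(8.314)(419) ln(105/38.3) = 1770 × 1.009 = 1785 J.

Q ≈ 1780 J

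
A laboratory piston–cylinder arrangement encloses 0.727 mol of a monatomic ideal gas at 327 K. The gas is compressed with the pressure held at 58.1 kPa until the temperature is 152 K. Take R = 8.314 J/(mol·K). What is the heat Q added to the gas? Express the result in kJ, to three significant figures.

Isobaric: W = nRΔT = (0.727)(8.314)(-175) = -1058 J.
ΔU = nCᵥΔT with Cᵥ = 3R/2: ΔU = (0.727)(12.47)(-175) = -1587 J.
Q = ΔU + W = -1587 − 1058 = -2644 J.

Q ≈ -2.64 kJ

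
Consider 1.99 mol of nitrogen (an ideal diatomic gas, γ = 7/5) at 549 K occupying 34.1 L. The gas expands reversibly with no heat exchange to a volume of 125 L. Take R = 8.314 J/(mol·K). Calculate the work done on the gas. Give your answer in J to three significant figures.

W ≈ -9200 J

Adiabatic: TV^(γ−1) = const with γ = 7/5.
T₂ = T₁ (V₁/V₂)^(γ−1) = 549 × (34.1/125)^0.4 = 549 × 0.5948 = 326.5 K.
W_by = nCᵥ(T₁ − T₂) = (1.99)(20.79)(549 − 326.5) = 9202 J.
Work on gas = −W_by = -9202 J.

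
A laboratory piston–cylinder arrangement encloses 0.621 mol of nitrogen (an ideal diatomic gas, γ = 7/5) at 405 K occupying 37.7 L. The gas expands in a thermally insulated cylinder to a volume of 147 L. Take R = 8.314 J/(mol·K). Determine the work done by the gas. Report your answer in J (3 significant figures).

Adiabatic: TV^(γ−1) = const with γ = 7/5.
T₂ = T₁ (V₁/V₂)^(γ−1) = 405 × (37.7/147)^0.4 = 405 × 0.5802 = 235 K.
W_by = nCᵥ(T₁ − T₂) = (0.621)(20.79)(405 − 235) = 2194 J.

W ≈ 2190 J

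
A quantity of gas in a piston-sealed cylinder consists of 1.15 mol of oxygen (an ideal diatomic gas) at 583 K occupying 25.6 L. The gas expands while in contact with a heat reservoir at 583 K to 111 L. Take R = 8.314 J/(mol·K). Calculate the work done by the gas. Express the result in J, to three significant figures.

Isothermal: W = nRT ln(V₂/V₁).
W = (1.15)(8.314)(583) × ln(111/25.6)
  = 5574 × 1.467
W_by_gas = 8177 J.

W ≈ 8180 J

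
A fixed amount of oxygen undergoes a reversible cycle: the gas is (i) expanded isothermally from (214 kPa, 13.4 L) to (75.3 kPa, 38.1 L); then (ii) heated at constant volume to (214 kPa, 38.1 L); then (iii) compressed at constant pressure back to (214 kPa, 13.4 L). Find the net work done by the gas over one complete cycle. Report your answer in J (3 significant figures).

Leg (i): W = PᵢVᵢ ln(V_f/Vᵢ) = (2868) ln(38.1/13.4) = 2997 J.
Leg (ii): W = 0.
Leg (iii): W = PΔV = (214)(13.4 − 38.1) = -5286 J.
W_net = 2997 − 5286 = -2289 J.

W_net ≈ -2290 J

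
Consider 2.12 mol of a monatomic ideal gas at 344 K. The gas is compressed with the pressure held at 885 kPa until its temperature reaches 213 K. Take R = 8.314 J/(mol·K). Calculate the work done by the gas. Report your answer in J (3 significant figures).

W ≈ -2310 J

Isobaric: W = P ΔV = nR ΔT.
W = (2.12)(8.314)(213 − 344) = -2309 J.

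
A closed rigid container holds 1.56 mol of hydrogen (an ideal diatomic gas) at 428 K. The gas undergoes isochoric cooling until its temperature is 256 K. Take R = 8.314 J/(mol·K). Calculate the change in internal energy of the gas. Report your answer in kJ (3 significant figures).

Constant volume ⇒ W = 0, so Q = ΔU = nCᵥΔT with Cᵥ = 5R/2 = 20.79 J/(mol·K).
ΔU = (1.56)(20.79)(256 − 428) = -5577 J.

ΔU ≈ -5.58 kJ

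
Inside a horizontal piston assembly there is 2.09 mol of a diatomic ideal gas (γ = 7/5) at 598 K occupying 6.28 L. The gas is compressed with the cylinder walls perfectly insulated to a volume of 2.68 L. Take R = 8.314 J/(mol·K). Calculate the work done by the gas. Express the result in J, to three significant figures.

W ≈ -10500 J

Adiabatic: TV^(γ−1) = const with γ = 7/5.
T₂ = T₁ (V₁/V₂)^(γ−1) = 598 × (6.28/2.68)^0.4 = 598 × 1.406 = 840.7 K.
W_by = nCᵥ(T₁ − T₂) = (2.09)(20.79)(598 − 840.7) = -10542 J.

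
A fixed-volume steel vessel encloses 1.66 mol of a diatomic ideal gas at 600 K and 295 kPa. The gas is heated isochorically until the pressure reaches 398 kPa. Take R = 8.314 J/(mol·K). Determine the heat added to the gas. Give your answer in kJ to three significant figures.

Q ≈ 7.23 kJ

Constant volume ⇒ W = 0, so Q = ΔU = nCᵥΔT with Cᵥ = 5R/2 = 20.79 J/(mol·K).
At constant V, T₂/T₁ = P₂/P₁ ⇒ ΔT = T₁(P₂/P₁ − 1) = 600·(398/295 − 1) = 209.5 K.
ΔU = (1.66)(20.79)(209.5) = 7228 J.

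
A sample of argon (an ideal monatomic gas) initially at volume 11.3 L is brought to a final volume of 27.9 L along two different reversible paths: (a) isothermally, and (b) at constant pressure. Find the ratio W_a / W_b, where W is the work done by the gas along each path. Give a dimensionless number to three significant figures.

W_a / W_b ≈ 0.615

Path (a) isothermal: W = P₁V₁ ln(V₂/V₁) → W_a/(P₁V₁) = 0.9038.
Path (b) isobaric: W = P₁(V₂ − V₁) → W_b/(P₁V₁) = 1.469.
W_a / W_b = 0.9038 / 1.469 = 0.6153.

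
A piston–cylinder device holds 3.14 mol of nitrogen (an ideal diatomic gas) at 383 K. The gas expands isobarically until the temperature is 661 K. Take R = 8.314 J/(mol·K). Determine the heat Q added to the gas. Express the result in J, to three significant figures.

Isobaric: W = nRΔT = (3.14)(8.314)(278) = 7257 J.
ΔU = nCᵥΔT with Cᵥ = 5R/2: ΔU = (3.14)(20.79)(278) = 18144 J.
Q = ΔU + W = 18144 + 7257 = 25401 J.

Q ≈ 25400 J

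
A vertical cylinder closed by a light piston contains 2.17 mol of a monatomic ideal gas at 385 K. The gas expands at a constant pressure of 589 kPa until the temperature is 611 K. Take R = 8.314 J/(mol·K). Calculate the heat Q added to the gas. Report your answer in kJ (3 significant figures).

Isobaric: W = nRΔT = (2.17)(8.314)(226) = 4077 J.
ΔU = nCᵥΔT with Cᵥ = 3R/2: ΔU = (2.17)(12.47)(226) = 6116 J.
Q = ΔU + W = 6116 + 4077 = 10193 J.

Q ≈ 10.2 kJ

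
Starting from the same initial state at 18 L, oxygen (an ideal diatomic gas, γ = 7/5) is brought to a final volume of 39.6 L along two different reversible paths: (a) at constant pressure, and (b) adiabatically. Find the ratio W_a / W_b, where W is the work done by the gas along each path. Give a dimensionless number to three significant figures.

Path (a) isobaric: W = P₁(V₂ − V₁) → W_a/(P₁V₁) = 1.2.
Path (b) adiabatic: W = P₁V₁(1 − (V₁/V₂)^(γ−1))/(γ−1) → W_b/(P₁V₁) = 0.6762.
W_a / W_b = 1.2 / 0.6762 = 1.775.

W_a / W_b ≈ 1.77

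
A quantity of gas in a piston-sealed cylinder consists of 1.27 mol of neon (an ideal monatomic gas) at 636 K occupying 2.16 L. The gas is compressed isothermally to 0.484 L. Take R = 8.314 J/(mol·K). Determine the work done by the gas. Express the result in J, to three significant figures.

Isothermal: W = nRT ln(V₂/V₁).
W = (1.27)(8.314)(636) × ln(0.484/2.16)
  = 6715 × -1.496
W_by_gas = -10045 J.

W ≈ -10000 J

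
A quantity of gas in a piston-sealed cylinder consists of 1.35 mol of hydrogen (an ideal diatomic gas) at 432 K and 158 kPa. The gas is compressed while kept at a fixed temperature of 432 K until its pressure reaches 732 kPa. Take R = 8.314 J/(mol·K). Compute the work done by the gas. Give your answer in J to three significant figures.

Isothermal process: W = nRT ln(V₂/V₁) = nRT ln(P₁/P₂).
W = (1.35)(8.314)(432) × ln(158/732)
  = 4849 × ln(0.2158) = 4849 × -1.533
W_by_gas = -7434 J.

W ≈ -7430 J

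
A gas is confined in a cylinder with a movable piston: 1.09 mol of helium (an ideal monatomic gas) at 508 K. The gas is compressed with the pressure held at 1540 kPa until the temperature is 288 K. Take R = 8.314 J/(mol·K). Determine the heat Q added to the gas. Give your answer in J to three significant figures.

Q ≈ -4980 J

Isobaric: W = nRΔT = (1.09)(8.314)(-220) = -1994 J.
ΔU = nCᵥΔT with Cᵥ = 3R/2: ΔU = (1.09)(12.47)(-220) = -2991 J.
Q = ΔU + W = -2991 − 1994 = -4984 J.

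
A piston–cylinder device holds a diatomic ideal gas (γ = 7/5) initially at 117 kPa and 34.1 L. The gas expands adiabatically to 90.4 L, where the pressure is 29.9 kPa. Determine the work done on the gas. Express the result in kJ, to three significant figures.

Adiabatic: W = (P₁V₁ − P₂V₂)/(γ − 1) with γ = 7/5.
P₁V₁ = 3990 J, P₂V₂ = 2703 J.
W = (3990 − 2703) / 0.4 = 3217 J.
Work on gas = −W_by = -3217 J.

W ≈ -3.22 kJ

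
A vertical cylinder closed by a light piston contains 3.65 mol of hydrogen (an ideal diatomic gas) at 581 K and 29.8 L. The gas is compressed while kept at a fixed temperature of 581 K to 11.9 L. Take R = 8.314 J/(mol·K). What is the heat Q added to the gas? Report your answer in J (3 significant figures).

Isothermal ⇒ ΔU = 0, so Q = W = nRT ln(V₂/V₁).
Q = (3.65)(8.314)(581) ln(11.9/29.8) = 17631 × -0.918 = -16185 J.

Q ≈ -16200 J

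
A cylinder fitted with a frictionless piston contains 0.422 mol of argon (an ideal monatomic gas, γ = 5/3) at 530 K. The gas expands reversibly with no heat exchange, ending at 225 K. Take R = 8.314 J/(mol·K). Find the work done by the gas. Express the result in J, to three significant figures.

Adiabatic ⇒ Q = 0, so W_by = −ΔU = nCᵥ(T₁ − T₂).
Cᵥ = 3R/2 = 12.47 J/(mol·K).
W = (0.422)(12.47)(530 − 225) = 1605 J.

W ≈ 1610 J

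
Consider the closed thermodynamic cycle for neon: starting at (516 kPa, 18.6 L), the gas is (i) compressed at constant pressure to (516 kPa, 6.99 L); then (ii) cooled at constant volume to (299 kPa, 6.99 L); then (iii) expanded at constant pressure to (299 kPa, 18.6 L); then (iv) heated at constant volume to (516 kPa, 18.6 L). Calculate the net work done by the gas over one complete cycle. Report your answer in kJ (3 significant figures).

Constant-volume legs do no work.
W(i) = (516)(6.99 − 18.6) = -5991 J; W(iii) = (299)(18.6 − 6.99) = 3471 J.
W_net = -5991 + 3471 = -2519 J (the counter-clockwise enclosed area).

W_net ≈ -2.52 kJ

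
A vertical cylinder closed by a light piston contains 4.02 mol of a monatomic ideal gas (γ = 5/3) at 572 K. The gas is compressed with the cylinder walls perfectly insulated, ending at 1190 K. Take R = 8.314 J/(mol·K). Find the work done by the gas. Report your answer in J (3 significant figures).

Adiabatic ⇒ Q = 0, so W_by = −ΔU = nCᵥ(T₁ − T₂).
Cᵥ = 3R/2 = 12.47 J/(mol·K).
W = (4.02)(12.47)(572 − 1190) = -30982 J.

W ≈ -31000 J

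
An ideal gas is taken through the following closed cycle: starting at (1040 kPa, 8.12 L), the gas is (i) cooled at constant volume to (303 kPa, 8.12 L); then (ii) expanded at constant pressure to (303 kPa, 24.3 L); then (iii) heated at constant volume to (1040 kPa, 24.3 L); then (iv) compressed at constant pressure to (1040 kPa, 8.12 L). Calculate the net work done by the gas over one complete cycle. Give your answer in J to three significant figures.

Constant-volume legs do no work.
W(ii) = (303)(24.3 − 8.12) = 4903 J; W(iv) = (1040)(8.12 − 24.3) = -16827 J.
W_net = 4903 − 16827 = -11925 J (the counter-clockwise enclosed area).

W_net ≈ -11900 J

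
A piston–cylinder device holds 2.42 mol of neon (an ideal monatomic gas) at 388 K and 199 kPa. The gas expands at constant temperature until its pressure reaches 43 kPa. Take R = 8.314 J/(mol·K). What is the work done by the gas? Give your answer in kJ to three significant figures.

W ≈ 12.0 kJ

Isothermal process: W = nRT ln(V₂/V₁) = nRT ln(P₁/P₂).
W = (2.42)(8.314)(388) × ln(199/43)
  = 7807 × ln(4.628) = 7807 × 1.532
W_by_gas = 11960 J.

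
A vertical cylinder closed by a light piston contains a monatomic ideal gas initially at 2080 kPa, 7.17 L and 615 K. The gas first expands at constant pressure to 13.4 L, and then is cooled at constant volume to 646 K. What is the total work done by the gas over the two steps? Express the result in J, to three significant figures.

Step 1 (isobaric): W = PΔV = (2080 kPa)(13.4 − 7.17 L) = 12958 J.
Step 2 (isochoric): W = 0 (constant volume).
W_total = 12958 + 0 = 12958 J.

W_total ≈ 13000 J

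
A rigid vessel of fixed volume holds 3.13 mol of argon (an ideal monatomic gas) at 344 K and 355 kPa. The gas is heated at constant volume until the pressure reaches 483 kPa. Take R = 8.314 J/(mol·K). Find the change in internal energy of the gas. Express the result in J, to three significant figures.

Constant volume ⇒ W = 0, so Q = ΔU = nCᵥΔT with Cᵥ = 3R/2 = 12.47 J/(mol·K).
At constant V, T₂/T₁ = P₂/P₁ ⇒ ΔT = T₁(P₂/P₁ − 1) = 344·(483/355 − 1) = 124 K.
ΔU = (3.13)(12.47)(124) = 4842 J.

ΔU ≈ 4840 J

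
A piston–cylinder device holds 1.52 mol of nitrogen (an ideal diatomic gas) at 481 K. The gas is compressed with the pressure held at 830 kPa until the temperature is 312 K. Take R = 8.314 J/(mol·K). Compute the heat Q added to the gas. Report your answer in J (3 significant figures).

Q ≈ -7470 J

Isobaric: W = nRΔT = (1.52)(8.314)(-169) = -2136 J.
ΔU = nCᵥΔT with Cᵥ = 5R/2: ΔU = (1.52)(20.79)(-169) = -5339 J.
Q = ΔU + W = -5339 − 2136 = -7475 J.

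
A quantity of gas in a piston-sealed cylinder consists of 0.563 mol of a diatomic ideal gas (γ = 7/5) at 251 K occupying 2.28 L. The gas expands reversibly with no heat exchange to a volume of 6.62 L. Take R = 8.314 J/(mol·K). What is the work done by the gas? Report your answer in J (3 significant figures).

Adiabatic: TV^(γ−1) = const with γ = 7/5.
T₂ = T₁ (V₁/V₂)^(γ−1) = 251 × (2.28/6.62)^0.4 = 251 × 0.6529 = 163.9 K.
W_by = nCᵥ(T₁ − T₂) = (0.563)(20.79)(251 − 163.9) = 1020 J.

W ≈ 1020 J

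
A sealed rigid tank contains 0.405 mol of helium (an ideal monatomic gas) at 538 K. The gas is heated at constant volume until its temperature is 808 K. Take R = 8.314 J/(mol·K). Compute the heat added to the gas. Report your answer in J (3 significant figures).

Q ≈ 1360 J

Constant volume ⇒ W = 0, so Q = ΔU = nCᵥΔT with Cᵥ = 3R/2 = 12.47 J/(mol·K).
ΔU = (0.405)(12.47)(808 − 538) = 1364 J.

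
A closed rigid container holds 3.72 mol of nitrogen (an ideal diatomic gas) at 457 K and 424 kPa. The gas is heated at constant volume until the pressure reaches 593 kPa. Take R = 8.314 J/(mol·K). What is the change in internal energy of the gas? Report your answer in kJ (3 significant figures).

Constant volume ⇒ W = 0, so Q = ΔU = nCᵥΔT with Cᵥ = 5R/2 = 20.79 J/(mol·K).
At constant V, T₂/T₁ = P₂/P₁ ⇒ ΔT = T₁(P₂/P₁ − 1) = 457·(593/424 − 1) = 182.2 K.
ΔU = (3.72)(20.79)(182.2) = 14084 J.

ΔU ≈ 14.1 kJ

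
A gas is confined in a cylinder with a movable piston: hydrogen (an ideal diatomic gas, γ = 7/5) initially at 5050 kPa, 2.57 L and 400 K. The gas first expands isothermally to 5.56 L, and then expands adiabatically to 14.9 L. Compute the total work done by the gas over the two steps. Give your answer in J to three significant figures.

Step 1 (isothermal): W = P₁V₁ ln(V₂/V₁) = (12978) ln(5.56/2.57) = 10015 J.
After step 1: P = 2334 kPa, V = 5.56 L, T = 400 K.
Step 2 (adiabatic): W = (P₁V₁ − P₂V₂)/(γ−1) = (12978 − 8749)/0.4 = 10573 J.
W_total = 10015 + 10573 = 20588 J.

W_total ≈ 20600 J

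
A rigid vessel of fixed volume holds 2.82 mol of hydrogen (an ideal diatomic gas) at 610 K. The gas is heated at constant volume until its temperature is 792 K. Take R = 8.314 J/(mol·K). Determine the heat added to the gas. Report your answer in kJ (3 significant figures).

Q ≈ 10.7 kJ

Constant volume ⇒ W = 0, so Q = ΔU = nCᵥΔT with Cᵥ = 5R/2 = 20.79 J/(mol·K).
ΔU = (2.82)(20.79)(792 − 610) = 10668 J.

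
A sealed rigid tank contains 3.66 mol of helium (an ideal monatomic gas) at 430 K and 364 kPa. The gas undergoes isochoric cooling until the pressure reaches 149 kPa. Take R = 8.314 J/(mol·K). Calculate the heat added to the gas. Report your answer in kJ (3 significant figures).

Q ≈ -11.6 kJ

Constant volume ⇒ W = 0, so Q = ΔU = nCᵥΔT with Cᵥ = 3R/2 = 12.47 J/(mol·K).
At constant V, T₂/T₁ = P₂/P₁ ⇒ ΔT = T₁(P₂/P₁ − 1) = 430·(149/364 − 1) = -254 K.
ΔU = (3.66)(12.47)(-254) = -11593 J.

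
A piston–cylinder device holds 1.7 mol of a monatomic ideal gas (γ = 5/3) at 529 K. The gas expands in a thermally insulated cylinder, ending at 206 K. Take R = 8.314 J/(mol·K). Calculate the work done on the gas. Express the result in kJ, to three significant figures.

Adiabatic ⇒ Q = 0, so W_by = −ΔU = nCᵥ(T₁ − T₂).
Cᵥ = 3R/2 = 12.47 J/(mol·K).
W = (1.7)(12.47)(529 − 206) = 6848 J.
Work on gas = −W_by = -6848 J.

W ≈ -6.85 kJ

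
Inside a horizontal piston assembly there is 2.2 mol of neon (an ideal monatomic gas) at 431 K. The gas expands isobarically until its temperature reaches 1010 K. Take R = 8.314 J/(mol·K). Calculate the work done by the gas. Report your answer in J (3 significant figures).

Isobaric: W = P ΔV = nR ΔT.
W = (2.2)(8.314)(1010 − 431) = 10590 J.

W ≈ 10600 J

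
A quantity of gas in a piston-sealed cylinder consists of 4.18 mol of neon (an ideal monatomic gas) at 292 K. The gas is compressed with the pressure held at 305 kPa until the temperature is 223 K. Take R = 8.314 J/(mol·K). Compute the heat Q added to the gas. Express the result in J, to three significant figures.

Q ≈ -5990 J

Isobaric: W = nRΔT = (4.18)(8.314)(-69) = -2398 J.
ΔU = nCᵥΔT with Cᵥ = 3R/2: ΔU = (4.18)(12.47)(-69) = -3597 J.
Q = ΔU + W = -3597 − 2398 = -5995 J.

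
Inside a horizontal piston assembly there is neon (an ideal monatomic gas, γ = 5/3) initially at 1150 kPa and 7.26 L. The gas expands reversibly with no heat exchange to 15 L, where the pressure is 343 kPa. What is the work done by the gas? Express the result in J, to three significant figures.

Adiabatic: W = (P₁V₁ − P₂V₂)/(γ − 1) with γ = 5/3.
P₁V₁ = 8349 J, P₂V₂ = 5145 J.
W = (8349 − 5145) / 0.6667 = 4806 J.

W ≈ 4810 J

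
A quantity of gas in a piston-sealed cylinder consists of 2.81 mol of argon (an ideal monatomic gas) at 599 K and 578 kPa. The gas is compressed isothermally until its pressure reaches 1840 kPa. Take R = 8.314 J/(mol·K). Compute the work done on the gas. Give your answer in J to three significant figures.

W ≈ 16200 J

Isothermal process: W = nRT ln(V₂/V₁) = nRT ln(P₁/P₂).
W = (2.81)(8.314)(599) × ln(578/1840)
  = 13994 × ln(0.3141) = 13994 × -1.158
W_by_gas = -16204 J; work on gas = −W_by = 16204 J.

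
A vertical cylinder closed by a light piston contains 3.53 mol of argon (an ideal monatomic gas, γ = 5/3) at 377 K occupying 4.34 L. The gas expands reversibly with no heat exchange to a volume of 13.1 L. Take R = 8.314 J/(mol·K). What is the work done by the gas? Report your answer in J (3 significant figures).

W ≈ 8650 J

Adiabatic: TV^(γ−1) = const with γ = 5/3.
T₂ = T₁ (V₁/V₂)^(γ−1) = 377 × (4.34/13.1)^0.667 = 377 × 0.4788 = 180.5 K.
W_by = nCᵥ(T₁ − T₂) = (3.53)(12.47)(377 − 180.5) = 8650 J.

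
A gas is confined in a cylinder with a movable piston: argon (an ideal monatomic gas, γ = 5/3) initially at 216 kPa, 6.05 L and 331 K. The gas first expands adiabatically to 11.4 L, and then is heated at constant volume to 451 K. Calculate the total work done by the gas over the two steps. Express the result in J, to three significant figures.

W_total ≈ 675 J

Step 1 (adiabatic): W = (P₁V₁ − P₂V₂)/(γ−1) = (1307 − 856.6)/0.667 = 675.3 J.
Step 2 (isochoric): W = 0 (constant volume).
W_total = 675.3 + 0 = 675.3 J.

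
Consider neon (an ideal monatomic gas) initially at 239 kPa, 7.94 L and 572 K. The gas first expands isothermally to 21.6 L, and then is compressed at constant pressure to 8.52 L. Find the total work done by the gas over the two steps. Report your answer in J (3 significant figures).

W_total ≈ 750 J

Step 1 (isothermal): W = P₁V₁ ln(V₂/V₁) = (1898) ln(21.6/7.94) = 1899 J.
After step 1: P = 87.85 kPa, V = 21.6 L, T = 572 K.
Step 2 (isobaric): W = PΔV = (87.85 kPa)(8.52 − 21.6 L) = -1149 J.
W_total = 1899 − 1149 = 750 J.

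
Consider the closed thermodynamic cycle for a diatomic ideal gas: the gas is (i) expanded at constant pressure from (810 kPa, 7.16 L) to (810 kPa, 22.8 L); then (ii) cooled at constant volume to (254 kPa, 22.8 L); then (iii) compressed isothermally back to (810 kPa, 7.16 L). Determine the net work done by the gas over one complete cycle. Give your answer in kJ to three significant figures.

Leg (i): W = PΔV = (810)(22.8 − 7.16) = 12668 J.
Leg (ii): W = 0.
Leg (iii): W = PᵢVᵢ ln(V_f/Vᵢ) = (5791) ln(7.16/22.8) = -6708 J.
W_net = 12668 − 6708 = 5961 J.

W_net ≈ 5.96 kJ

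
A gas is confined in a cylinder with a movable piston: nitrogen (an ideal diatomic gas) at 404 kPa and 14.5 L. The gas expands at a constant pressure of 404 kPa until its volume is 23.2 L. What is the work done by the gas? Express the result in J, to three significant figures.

Isobaric: W = P ΔV.
W = (404 kPa)(23.2 − 14.5 L) = (404)(8.7) = 3515 J.

W ≈ 3510 J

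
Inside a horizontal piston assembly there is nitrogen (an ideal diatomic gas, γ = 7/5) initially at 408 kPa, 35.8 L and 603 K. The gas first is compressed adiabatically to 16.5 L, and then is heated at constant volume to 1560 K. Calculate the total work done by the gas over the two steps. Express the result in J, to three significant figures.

Step 1 (adiabatic): W = (P₁V₁ − P₂V₂)/(γ−1) = (14606 − 19911)/0.4 = -13263 J.
Step 2 (isochoric): W = 0 (constant volume).
W_total = -13263 + 0 = -13263 J.

W_total ≈ -13300 J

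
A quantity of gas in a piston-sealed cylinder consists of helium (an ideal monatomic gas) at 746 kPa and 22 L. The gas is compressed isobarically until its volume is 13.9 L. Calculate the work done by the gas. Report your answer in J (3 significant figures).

W ≈ -6040 J

Isobaric: W = P ΔV.
W = (746 kPa)(13.9 − 22 L) = (746)(-8.1) = -6043 J.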